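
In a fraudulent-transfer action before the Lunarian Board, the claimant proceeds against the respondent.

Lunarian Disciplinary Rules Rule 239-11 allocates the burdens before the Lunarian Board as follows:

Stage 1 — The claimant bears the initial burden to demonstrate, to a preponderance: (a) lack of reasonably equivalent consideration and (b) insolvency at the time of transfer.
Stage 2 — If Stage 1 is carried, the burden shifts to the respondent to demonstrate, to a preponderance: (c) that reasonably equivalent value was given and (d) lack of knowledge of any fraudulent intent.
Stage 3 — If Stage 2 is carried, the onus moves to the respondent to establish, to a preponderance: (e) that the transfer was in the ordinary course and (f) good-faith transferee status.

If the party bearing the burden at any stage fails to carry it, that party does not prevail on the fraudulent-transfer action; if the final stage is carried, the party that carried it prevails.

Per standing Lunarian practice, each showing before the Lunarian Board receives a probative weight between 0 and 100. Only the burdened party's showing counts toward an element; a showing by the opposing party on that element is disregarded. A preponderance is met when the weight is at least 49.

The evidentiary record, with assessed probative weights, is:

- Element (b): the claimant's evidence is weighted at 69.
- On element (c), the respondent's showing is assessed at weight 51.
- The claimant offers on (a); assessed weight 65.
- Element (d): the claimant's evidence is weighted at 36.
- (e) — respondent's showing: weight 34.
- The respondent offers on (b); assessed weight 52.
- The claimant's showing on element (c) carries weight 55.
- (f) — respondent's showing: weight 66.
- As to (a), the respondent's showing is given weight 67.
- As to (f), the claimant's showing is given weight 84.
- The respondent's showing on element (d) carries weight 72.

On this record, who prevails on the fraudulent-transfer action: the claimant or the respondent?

Stage 1 — burden on claimant; standard: a preponderance (weight is at least 49).
    (a): 65 (respondent's 67 disregarded) ≥ 49 [met]
    (b): 69 (respondent's 52 disregarded) ≥ 49 [met]
  All elements met. The burden passes to the respondent.
Stage 2 — burden on respondent; standard: a preponderance (weight is at least 49).
    (c): 51 (claimant's 55 disregarded) ≥ 49 [met]
    (d): 72 (claimant's 36 disregarded) ≥ 49 [met]
  Stage 2 is satisfied; the respondent continues to bear the burden.
Stage 3 — burden on respondent; standard: a preponderance (weight is at least 49).
    (e): 34 < 49 [not met]
    (f): 66 (claimant's 84 disregarded) ≥ 49 [met]
  Stage 3 not carried; the respondent fails its burden.
The claimant prevails.

claimant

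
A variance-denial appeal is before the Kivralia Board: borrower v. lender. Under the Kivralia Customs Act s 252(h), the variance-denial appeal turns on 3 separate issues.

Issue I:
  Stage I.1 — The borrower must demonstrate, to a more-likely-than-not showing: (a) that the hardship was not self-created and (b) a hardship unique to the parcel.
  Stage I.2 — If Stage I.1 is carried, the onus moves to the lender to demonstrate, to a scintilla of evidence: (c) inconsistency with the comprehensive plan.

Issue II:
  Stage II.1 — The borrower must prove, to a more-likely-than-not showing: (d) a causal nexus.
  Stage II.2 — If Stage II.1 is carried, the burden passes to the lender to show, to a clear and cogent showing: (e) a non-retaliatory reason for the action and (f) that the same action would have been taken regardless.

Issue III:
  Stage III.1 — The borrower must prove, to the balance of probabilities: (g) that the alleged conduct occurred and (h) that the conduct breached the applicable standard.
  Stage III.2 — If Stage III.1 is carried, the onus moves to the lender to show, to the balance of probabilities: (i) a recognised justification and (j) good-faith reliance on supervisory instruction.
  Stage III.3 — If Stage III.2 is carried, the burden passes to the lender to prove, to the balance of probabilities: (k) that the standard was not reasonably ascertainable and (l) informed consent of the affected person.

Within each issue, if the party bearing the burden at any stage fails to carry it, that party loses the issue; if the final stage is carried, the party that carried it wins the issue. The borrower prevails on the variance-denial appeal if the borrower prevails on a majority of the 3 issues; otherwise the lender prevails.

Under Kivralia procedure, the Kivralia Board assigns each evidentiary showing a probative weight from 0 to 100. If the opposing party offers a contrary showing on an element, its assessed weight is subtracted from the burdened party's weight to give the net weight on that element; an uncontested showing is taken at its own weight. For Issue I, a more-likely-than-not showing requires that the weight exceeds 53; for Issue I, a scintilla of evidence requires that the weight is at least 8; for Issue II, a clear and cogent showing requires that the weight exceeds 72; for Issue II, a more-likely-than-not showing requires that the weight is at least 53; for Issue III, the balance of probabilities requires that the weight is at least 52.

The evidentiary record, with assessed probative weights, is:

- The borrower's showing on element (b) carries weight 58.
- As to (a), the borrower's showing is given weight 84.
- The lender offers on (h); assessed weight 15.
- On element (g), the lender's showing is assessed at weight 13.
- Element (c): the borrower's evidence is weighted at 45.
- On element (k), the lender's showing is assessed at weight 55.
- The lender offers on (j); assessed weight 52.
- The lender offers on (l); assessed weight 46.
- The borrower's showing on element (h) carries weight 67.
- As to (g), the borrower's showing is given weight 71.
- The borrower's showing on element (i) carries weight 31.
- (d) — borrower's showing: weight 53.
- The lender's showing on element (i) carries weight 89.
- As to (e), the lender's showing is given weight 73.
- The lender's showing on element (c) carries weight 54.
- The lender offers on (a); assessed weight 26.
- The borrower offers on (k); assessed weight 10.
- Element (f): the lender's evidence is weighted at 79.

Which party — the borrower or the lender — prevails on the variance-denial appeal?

lender

— Issue I —
Stage I.1 (borrower, a more-likely-than-not showing, weight exceeds 53): (a) net 84−26=58 > 53 — meets; (b) 58 > 53 — meets.
  Stage I.1 carried; the burden shifts to the lender.
Stage I.2 (lender, a scintilla of evidence, weight is at least 8): (c) net 54−45=9 ≥ 8 — meets.
  Stage I.2 carried; the final stage is satisfied.
With every stage satisfied, the lender prevails on this issue.
— Issue II —
At Stage II.1 the borrower must meet a more-likely-than-not showing (weight is at least 53): on (d) the weight is 53, which does reach 53, so (d) meets the standard.
  Stage II.1 is satisfied; the onus moves to the lender.
At Stage II.2 the lender must meet a clear and cogent showing (weight exceeds 72): on (e) the weight is 73, which does exceed 72, so (e) meets the standard; on (f) the weight is 79, which does exceed 72, so (f) meets the standard.
  The lender carries the last stage.
All stages carried — the lender prevails on this issue.
— Issue III —
Stage III.1 — burden on borrower; standard: the balance of probabilities (weight is at least 52).
    (g): 71 − 13 = 58 ≥ 52 [met]
    (h): 67 − 15 = 52 ≥ 52 [met]
  Stage III.1 carried; the burden shifts to the lender.
Stage III.2 — burden on lender; standard: the balance of probabilities (weight is at least 52).
    (i): 89 − 31 = 58 ≥ 52 [met]
    (j): 52 ≥ 52 [met]
  All elements met. The lender retains the burden for Stage III.3.
Stage III.3 — burden on lender; standard: the balance of probabilities (weight is at least 52).
    (k): 55 − 10 = 45 < 52 [not met]
    (l): 46 < 52 [not met]
  The lender does not carry Stage III.3.
So the borrower prevails on this issue.
Per-issue: Issue I → lender; Issue II → lender; Issue III → borrower. The borrower must prevail on a majority of issues; overall, the lender prevails.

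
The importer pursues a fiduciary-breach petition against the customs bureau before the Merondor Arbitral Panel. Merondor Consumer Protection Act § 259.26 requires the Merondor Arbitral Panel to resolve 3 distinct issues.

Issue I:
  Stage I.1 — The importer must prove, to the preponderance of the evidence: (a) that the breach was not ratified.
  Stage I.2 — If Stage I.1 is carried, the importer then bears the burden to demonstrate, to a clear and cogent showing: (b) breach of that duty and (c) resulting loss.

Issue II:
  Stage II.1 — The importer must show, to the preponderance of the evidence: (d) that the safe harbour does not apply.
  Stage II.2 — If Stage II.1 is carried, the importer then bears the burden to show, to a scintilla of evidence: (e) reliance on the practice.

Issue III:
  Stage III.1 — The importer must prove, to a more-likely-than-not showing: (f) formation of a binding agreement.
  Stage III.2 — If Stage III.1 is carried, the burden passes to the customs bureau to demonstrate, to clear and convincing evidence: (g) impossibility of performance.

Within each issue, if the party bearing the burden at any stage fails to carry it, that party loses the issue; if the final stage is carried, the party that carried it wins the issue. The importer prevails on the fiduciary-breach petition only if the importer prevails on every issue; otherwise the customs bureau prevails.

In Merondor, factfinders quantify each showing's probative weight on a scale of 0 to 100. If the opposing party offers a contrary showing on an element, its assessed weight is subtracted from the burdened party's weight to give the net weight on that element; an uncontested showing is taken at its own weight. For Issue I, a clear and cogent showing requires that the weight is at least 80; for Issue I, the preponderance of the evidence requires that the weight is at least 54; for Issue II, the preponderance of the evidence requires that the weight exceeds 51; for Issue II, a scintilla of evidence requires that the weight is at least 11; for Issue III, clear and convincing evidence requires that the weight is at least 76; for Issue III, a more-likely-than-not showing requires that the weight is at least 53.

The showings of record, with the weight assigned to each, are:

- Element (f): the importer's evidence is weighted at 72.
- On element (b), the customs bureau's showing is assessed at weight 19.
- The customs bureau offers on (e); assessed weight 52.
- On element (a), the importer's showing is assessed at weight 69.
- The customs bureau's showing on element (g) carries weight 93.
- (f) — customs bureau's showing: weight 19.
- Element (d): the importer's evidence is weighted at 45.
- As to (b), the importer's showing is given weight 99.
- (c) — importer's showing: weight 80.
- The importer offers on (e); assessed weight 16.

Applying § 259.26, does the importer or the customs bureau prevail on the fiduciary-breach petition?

— Issue I —
Stage I.1 — burden on importer; standard: the preponderance of the evidence (weight is at least 54).
    (a): 69 ≥ 54 [met]
  Stage I.1 is satisfied; the importer continues to bear the burden.
Stage I.2 — burden on importer; standard: a clear and cogent showing (weight is at least 80).
    (b): 99 − 19 = 80 ≥ 80 [met]
    (c): 80 ≥ 80 [met]
  The importer carries the last stage.
Every stage carried; the importer prevails on this issue.
— Issue II —
Stage II.1 (importer, the preponderance of the evidence, weight exceeds 51): (d) 45 ≤ 51 — fails.
  Stage II.1 not carried; the importer fails its burden.
So the customs bureau prevails on this issue.
— Issue III —
Stage III.1 — burden on importer; standard: a more-likely-than-not showing (weight is at least 53).
    (f): 72 − 19 = 53 ≥ 53 [met]
  All elements met. The burden passes to the customs bureau.
Stage III.2 — burden on customs bureau; standard: clear and convincing evidence (weight is at least 76).
    (g): 93 ≥ 76 [met]
  The customs bureau carries the last stage.
Every stage carried; the customs bureau prevails on this issue.
Per-issue: Issue I → importer; Issue II → customs bureau; Issue III → customs bureau. The importer must prevail on every issue; overall, the customs bureau prevails.

customs bureau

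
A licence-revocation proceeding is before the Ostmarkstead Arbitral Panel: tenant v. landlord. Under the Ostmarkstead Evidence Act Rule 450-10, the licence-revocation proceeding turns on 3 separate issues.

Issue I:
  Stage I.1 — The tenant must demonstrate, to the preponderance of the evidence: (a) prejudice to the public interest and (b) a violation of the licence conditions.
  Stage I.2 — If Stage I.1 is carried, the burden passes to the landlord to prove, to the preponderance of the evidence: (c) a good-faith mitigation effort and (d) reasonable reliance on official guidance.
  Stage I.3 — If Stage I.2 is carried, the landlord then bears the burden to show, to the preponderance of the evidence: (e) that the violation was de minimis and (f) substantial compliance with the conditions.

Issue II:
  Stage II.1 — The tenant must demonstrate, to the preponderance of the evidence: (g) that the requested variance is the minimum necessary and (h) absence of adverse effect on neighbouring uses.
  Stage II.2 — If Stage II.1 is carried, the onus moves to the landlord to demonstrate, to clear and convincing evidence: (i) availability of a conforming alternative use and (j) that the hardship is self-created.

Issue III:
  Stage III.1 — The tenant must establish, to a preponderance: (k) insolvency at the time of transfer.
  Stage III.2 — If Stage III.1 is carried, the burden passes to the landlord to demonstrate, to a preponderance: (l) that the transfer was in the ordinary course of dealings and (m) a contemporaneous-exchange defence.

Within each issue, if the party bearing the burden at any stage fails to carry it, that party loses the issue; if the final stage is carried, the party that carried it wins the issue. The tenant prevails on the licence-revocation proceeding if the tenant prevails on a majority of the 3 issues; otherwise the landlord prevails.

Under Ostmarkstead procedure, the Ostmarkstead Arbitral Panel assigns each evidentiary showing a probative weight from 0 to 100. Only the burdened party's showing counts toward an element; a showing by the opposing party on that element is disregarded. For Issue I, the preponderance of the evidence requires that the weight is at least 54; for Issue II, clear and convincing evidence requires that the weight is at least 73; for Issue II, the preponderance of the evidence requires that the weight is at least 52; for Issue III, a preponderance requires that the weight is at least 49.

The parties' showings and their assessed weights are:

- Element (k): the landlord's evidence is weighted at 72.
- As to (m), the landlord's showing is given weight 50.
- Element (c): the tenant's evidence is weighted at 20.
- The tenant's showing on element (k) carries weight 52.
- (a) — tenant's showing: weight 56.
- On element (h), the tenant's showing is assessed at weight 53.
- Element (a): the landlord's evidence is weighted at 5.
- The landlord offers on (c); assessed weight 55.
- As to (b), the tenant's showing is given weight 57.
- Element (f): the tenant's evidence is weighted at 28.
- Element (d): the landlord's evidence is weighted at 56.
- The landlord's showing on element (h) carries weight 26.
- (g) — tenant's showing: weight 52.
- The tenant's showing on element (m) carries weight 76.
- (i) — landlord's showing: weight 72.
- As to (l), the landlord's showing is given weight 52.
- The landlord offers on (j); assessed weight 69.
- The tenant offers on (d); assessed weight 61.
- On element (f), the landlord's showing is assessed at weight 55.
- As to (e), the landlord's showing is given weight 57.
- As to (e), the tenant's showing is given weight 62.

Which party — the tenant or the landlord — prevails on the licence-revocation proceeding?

landlord

— Issue I —
Stage I.1 — burden on tenant; standard: the preponderance of the evidence (weight is at least 54).
    (a): 56 (landlord's 5 disregarded) ≥ 54 [met]
    (b): 57 ≥ 54 [met]
  The tenant carries Stage I.1; the landlord now bears the burden.
Stage I.2 — burden on landlord; standard: the preponderance of the evidence (weight is at least 54).
    (c): 55 (tenant's 20 disregarded) ≥ 54 [met]
    (d): 56 (tenant's 61 disregarded) ≥ 54 [met]
  Stage I.2 is satisfied; the landlord continues to bear the burden.
Stage I.3 — burden on landlord; standard: the preponderance of the evidence (weight is at least 54).
    (e): 57 (tenant's 62 disregarded) ≥ 54 [met]
    (f): 55 (tenant's 28 disregarded) ≥ 54 [met]
  Stage I.3 carried; the final stage is satisfied.
With every stage satisfied, the landlord prevails on this issue.
— Issue II —
Stage II.1 (tenant, the preponderance of the evidence, weight is at least 52): (g) 52 ≥ 52 — meets; (h) 53 (landlord's 26 disregarded) ≥ 52 — meets.
  Stage II.1 is satisfied; the onus moves to the landlord.
Stage II.2 (landlord, clear and convincing evidence, weight is at least 73): (i) 72 < 73 — fails; (j) 69 < 73 — fails.
  Not every element is met, so the landlord fails to carry Stage II.2.
So the tenant prevails on this issue.
— Issue III —
At Stage III.1 the tenant must meet a preponderance (weight is at least 49): on (k) the weight is 52 (the landlord's 72 is given no effect), ≥ 49, so (k) meets the standard.
  The tenant carries Stage III.1; the landlord now bears the burden.
At Stage III.2 the landlord must meet a preponderance (weight is at least 49): on (l) the weight is 52, which does reach 49, so (l) meets the standard; on (m) the weight is 50 (the tenant's 76 is given no effect), ≥ 49, so (m) meets the standard.
  All elements met at the final stage.
All stages carried — the landlord prevails on this issue.
Per-issue: Issue I → landlord; Issue II → tenant; Issue III → landlord. The tenant must prevail on a majority of issues; overall, the landlord prevails.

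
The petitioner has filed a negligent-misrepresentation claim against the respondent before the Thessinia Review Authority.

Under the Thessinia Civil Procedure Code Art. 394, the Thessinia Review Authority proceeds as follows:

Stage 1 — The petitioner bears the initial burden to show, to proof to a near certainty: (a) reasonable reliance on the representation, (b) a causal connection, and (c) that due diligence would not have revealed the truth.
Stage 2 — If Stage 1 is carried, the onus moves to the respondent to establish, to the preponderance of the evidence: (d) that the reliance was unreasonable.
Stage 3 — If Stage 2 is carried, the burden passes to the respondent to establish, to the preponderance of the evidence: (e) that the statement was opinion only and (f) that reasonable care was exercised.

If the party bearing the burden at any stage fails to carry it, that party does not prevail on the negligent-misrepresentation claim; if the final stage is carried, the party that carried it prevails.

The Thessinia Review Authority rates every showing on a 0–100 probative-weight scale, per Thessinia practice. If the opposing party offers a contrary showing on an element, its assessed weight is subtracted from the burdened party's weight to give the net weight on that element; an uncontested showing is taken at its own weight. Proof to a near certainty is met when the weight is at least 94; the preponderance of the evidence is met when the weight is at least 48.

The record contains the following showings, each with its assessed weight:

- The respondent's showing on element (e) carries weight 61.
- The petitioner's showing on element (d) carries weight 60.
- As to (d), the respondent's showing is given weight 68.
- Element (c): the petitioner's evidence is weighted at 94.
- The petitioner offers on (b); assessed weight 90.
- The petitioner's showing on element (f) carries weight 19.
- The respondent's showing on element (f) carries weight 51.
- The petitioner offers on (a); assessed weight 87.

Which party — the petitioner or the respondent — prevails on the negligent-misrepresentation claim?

respondent

Stage 1 (petitioner, proof to a near certainty, weight is at least 94): (a) 87 < 94 — fails; (b) 90 < 94 — fails; (c) 94 ≥ 94 — meets.
  Stage 1 not carried; the petitioner fails its burden.
So the respondent prevails.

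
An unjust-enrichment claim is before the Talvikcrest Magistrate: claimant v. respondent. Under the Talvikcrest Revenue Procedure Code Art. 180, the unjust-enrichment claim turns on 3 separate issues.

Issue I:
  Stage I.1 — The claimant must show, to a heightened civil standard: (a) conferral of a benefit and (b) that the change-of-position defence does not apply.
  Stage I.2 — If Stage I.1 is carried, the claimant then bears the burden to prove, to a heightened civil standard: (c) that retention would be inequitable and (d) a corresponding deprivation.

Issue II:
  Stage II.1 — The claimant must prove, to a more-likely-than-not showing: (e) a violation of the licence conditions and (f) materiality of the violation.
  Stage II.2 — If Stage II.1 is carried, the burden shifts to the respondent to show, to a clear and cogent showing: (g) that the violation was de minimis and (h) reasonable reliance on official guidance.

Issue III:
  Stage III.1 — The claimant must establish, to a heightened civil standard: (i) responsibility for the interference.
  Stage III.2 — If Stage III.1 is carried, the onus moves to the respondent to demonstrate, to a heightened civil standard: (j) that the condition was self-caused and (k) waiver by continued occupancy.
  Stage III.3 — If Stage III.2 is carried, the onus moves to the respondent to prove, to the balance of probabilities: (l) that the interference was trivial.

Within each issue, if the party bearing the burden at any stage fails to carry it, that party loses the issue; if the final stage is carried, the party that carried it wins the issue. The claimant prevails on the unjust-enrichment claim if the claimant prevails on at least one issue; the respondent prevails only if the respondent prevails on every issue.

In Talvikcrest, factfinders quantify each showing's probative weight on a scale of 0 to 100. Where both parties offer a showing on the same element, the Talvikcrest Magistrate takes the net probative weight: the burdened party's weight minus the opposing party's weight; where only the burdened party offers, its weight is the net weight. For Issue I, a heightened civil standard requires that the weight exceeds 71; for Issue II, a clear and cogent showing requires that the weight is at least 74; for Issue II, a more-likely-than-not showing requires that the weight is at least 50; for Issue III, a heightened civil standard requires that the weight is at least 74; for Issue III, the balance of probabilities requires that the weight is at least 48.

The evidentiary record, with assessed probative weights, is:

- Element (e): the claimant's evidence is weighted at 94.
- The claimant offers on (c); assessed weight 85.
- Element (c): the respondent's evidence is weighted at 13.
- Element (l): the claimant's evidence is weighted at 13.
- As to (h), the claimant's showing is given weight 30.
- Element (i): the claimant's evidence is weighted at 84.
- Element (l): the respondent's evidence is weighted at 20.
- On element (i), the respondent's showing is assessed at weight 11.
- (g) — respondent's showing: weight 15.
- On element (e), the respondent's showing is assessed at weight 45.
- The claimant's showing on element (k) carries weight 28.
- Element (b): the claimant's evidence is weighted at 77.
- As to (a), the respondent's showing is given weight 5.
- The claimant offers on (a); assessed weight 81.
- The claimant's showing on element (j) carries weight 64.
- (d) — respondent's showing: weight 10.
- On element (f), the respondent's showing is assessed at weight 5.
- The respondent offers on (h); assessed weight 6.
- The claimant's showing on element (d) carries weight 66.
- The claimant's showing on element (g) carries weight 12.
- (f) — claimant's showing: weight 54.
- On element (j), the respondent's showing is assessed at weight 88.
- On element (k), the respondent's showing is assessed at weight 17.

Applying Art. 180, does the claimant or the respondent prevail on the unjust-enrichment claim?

respondent

— Issue I —
Stage I.1 — burden on claimant; standard: a heightened civil standard (weight exceeds 71).
    (a): 81 − 5 = 76 > 71 [met]
    (b): 77 > 71 [met]
  Stage I.1 is satisfied; the claimant continues to bear the burden.
Stage I.2 — burden on claimant; standard: a heightened civil standard (weight exceeds 71).
    (c): 85 − 13 = 72 > 71 [met]
    (d): 66 − 10 = 56 ≤ 71 [not met]
  Not every element is met, so the claimant fails to carry Stage I.2.
The analysis ends at Stage I.2; the respondent prevails on this issue.
— Issue II —
At Stage II.1 the claimant must meet a more-likely-than-not showing (weight is at least 50): on (e) the weight is 94 less the opposing 45 gives net 49, which does not reach 50, so (e) does not meet the standard; on (f) the weight is 54 less the opposing 5 gives net 49, which does not reach 50, so (f) does not meet the standard.
  Stage II.1 not carried; the claimant fails its burden.
The analysis ends at Stage II.1; the respondent prevails on this issue.
— Issue III —
Stage III.1 — burden on claimant; standard: a heightened civil standard (weight is at least 74).
    (i): 84 − 11 = 73 < 74 [not met]
  The claimant does not carry Stage III.1.
The respondent prevails on this issue.
Per-issue: Issue I → respondent; Issue II → respondent; Issue III → respondent. The claimant must prevail on at least one issue; overall, the respondent prevails.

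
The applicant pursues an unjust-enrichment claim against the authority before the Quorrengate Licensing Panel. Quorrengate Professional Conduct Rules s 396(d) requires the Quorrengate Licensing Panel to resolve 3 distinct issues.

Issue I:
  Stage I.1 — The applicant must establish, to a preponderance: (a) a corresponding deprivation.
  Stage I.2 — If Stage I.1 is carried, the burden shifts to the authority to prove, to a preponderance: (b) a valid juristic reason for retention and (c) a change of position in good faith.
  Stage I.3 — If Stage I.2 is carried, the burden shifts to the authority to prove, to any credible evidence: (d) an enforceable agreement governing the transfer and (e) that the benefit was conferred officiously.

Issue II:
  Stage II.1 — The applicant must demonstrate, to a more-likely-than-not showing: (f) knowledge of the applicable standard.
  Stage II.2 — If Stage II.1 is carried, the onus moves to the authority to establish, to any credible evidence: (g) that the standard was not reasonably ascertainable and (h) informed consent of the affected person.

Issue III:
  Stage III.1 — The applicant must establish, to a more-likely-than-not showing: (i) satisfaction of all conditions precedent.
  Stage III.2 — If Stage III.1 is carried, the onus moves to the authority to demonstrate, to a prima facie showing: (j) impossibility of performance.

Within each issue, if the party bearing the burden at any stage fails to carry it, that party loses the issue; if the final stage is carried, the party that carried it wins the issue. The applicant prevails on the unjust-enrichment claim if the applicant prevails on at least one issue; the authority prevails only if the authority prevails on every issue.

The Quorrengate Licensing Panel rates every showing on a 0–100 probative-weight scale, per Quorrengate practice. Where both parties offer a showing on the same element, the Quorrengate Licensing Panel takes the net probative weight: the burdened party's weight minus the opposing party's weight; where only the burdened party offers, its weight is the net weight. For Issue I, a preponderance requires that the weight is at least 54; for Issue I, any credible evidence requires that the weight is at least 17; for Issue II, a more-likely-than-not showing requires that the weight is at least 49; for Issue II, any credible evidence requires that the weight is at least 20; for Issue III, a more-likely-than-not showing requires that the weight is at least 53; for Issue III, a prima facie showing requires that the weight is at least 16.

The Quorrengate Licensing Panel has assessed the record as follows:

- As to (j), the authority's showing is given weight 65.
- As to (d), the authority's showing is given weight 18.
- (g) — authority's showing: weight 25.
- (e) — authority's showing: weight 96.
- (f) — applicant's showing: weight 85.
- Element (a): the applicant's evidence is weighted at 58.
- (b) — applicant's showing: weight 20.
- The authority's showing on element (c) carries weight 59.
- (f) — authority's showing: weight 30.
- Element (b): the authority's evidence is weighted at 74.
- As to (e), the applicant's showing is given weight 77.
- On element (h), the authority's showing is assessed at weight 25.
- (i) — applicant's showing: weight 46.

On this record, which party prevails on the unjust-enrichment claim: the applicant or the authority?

authority

— Issue I —
Stage I.1 — burden on applicant; standard: a preponderance (weight is at least 54).
    (a): 58 ≥ 54 [met]
  Stage I.1 is satisfied; the onus moves to the authority.
Stage I.2 — burden on authority; standard: a preponderance (weight is at least 54).
    (b): 74 − 20 = 54 ≥ 54 [met]
    (c): 59 ≥ 54 [met]
  Stage I.2 is satisfied; the authority continues to bear the burden.
Stage I.3 — burden on authority; standard: any credible evidence (weight is at least 17).
    (d): 18 ≥ 17 [met]
    (e): 96 − 77 = 19 ≥ 17 [met]
  Stage I.3 carried; the final stage is satisfied.
With every stage satisfied, the authority prevails on this issue.
— Issue II —
At Stage II.1 the applicant must meet a more-likely-than-not showing (weight is at least 49): on (f) the weight is 85 less the opposing 30 gives net 55, ≥ 49, so (f) meets the standard.
  All elements met. The burden passes to the authority.
At Stage II.2 the authority must meet any credible evidence (weight is at least 20): on (g) the weight is 25, ≥ 20, so (g) meets the standard; on (h) the weight is 25, which does reach 20, so (h) meets the standard.
  The authority carries the last stage.
Every stage carried; the authority prevails on this issue.
— Issue III —
Stage III.1 (applicant, a more-likely-than-not showing, weight is at least 53): (i) 46 < 53 — fails.
  Not every element is met, so the applicant fails to carry Stage III.1.
So the authority prevails on this issue.
Per-issue: Issue I → authority; Issue II → authority; Issue III → authority. The applicant must prevail on at least one issue; overall, the authority prevails.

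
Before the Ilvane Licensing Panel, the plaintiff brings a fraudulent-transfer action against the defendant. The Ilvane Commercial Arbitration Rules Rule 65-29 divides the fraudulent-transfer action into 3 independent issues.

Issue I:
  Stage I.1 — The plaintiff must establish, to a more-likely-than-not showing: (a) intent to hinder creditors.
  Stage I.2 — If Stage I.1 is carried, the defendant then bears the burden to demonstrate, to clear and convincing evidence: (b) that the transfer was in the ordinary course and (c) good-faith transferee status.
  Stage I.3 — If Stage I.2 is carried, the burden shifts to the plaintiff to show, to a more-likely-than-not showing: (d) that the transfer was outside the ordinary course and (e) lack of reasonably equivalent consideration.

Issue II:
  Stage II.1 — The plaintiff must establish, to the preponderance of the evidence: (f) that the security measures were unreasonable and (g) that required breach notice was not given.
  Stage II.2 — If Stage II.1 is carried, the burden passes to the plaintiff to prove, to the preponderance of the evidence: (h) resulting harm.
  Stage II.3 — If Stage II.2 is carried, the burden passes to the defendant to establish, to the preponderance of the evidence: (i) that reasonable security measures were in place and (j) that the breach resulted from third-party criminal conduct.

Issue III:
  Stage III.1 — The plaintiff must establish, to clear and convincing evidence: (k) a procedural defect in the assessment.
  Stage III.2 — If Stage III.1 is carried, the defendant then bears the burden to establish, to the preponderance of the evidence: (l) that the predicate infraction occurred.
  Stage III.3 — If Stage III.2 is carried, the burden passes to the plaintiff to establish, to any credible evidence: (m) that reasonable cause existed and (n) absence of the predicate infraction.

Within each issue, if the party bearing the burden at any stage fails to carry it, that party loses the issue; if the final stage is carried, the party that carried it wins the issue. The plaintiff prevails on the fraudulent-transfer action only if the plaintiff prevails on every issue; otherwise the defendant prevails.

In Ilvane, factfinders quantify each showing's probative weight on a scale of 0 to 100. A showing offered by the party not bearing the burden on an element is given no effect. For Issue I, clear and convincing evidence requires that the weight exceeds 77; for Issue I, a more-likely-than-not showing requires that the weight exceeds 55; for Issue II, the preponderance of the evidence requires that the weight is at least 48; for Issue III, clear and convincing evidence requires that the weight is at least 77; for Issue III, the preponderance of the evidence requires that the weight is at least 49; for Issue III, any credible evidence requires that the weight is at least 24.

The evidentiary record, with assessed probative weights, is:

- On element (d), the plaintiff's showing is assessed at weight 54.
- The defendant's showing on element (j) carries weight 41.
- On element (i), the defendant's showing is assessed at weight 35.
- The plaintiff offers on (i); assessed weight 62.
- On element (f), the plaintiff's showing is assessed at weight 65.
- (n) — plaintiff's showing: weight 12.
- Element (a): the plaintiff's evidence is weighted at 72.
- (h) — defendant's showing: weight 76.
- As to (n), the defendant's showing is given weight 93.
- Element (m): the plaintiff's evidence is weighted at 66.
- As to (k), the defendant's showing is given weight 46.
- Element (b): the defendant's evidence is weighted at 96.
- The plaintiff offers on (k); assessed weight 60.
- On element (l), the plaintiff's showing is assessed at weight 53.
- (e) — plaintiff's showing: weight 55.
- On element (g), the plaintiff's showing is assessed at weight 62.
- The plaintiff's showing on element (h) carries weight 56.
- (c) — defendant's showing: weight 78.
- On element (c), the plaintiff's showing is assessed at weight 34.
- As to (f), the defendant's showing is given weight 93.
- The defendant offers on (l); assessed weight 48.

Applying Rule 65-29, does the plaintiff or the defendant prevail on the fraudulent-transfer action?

— Issue I —
Stage I.1 (plaintiff, a more-likely-than-not showing, weight exceeds 55): (a) 72 > 55 — meets.
  The plaintiff carries Stage I.1; the defendant now bears the burden.
Stage I.2 (defendant, clear and convincing evidence, weight exceeds 77): (b) 96 > 77 — meets; (c) 78 (plaintiff's 34 disregarded) > 77 — meets.
  The defendant carries Stage I.2; the plaintiff now bears the burden.
Stage I.3 (plaintiff, a more-likely-than-not showing, weight exceeds 55): (d) 54 ≤ 55 — fails; (e) 55 ≤ 55 — fails.
  Stage I.3 not carried; the plaintiff fails its burden.
The analysis ends at Stage I.3; the defendant prevails on this issue.
— Issue II —
Stage II.1 (plaintiff, the preponderance of the evidence, weight is at least 48): (f) 65 (defendant's 93 disregarded) ≥ 48 — meets; (g) 62 ≥ 48 — meets.
  All elements met. The plaintiff retains the burden for Stage II.2.
Stage II.2 (plaintiff, the preponderance of the evidence, weight is at least 48): (h) 56 (defendant's 76 disregarded) ≥ 48 — meets.
  The plaintiff carries Stage II.2; the defendant now bears the burden.
Stage II.3 (defendant, the preponderance of the evidence, weight is at least 48): (i) 35 (plaintiff's 62 disregarded) < 48 — fails; (j) 41 < 48 — fails.
  The defendant does not carry Stage II.3.
The plaintiff prevails on this issue.
— Issue III —
Stage III.1 — burden on plaintiff; standard: clear and convincing evidence (weight is at least 77).
    (k): 60 (defendant's 46 disregarded) < 77 [not met]
  The plaintiff does not carry Stage III.1.
The analysis ends at Stage III.1; the defendant prevails on this issue.
Per-issue: Issue I → defendant; Issue II → plaintiff; Issue III → defendant. The plaintiff must prevail on every issue; overall, the defendant prevails.

defendant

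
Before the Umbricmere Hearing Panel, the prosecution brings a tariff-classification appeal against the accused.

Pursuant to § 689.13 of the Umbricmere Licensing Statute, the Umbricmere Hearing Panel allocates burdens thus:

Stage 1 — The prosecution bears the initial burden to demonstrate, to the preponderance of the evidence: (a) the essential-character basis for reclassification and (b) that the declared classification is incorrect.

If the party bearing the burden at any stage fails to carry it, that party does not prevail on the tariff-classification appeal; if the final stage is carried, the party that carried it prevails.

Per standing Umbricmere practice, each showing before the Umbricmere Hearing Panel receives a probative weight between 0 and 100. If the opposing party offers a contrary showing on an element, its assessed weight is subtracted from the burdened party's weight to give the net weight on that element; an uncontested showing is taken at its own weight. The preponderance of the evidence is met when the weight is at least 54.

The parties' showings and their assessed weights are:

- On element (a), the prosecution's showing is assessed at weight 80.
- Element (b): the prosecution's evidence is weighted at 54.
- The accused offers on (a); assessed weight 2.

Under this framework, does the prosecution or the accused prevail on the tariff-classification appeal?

Stage 1 — burden on prosecution; standard: the preponderance of the evidence (weight is at least 54).
    (a): 80 − 2 = 78 ≥ 54 [met]
    (b): 54 ≥ 54 [met]
  Stage 1 carried; the final stage is satisfied.
Every stage carried; the prosecution prevails.

prosecution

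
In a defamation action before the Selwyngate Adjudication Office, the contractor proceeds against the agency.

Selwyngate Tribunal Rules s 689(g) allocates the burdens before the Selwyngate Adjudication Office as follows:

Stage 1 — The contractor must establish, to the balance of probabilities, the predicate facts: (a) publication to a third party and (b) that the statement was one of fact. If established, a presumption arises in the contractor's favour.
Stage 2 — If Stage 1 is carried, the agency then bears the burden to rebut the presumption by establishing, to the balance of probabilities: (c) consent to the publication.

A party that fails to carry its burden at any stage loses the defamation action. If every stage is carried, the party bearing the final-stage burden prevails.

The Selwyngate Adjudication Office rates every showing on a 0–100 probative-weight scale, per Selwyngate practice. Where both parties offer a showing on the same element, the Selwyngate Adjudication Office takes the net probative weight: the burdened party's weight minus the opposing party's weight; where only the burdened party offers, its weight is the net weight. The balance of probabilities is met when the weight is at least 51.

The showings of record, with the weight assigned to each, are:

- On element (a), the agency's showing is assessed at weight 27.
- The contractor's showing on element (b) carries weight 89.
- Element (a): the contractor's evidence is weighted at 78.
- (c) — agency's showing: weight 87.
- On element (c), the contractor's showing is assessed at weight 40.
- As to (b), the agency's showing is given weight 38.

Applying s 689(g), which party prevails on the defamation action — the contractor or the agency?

Stage 1 (contractor, the balance of probabilities, weight is at least 51): (a) net 78−27=51 ≥ 51 — meets; (b) net 89−38=51 ≥ 51 — meets.
  The contractor carries Stage 1; the agency now bears the burden.
Stage 2 (agency, the balance of probabilities, weight is at least 51): (c) net 87−40=47 < 51 — fails.
  Not every element is met, so the agency fails to carry Stage 2.
The analysis ends at Stage 2; the contractor prevails.

contractor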